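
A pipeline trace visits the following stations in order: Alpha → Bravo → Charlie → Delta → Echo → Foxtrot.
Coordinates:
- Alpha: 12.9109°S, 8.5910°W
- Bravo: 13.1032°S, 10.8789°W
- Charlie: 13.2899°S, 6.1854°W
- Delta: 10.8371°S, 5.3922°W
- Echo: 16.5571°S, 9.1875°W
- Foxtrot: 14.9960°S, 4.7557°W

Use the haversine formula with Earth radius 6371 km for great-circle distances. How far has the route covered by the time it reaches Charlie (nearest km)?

757 km

Leg distances:
Alpha→Bravo: 248.8 km  (cumulative 248.8 km)
Bravo→Charlie: 508.5 km  (cumulative 757.3 km)
Cumulative distance at Charlie ≈ 757 km.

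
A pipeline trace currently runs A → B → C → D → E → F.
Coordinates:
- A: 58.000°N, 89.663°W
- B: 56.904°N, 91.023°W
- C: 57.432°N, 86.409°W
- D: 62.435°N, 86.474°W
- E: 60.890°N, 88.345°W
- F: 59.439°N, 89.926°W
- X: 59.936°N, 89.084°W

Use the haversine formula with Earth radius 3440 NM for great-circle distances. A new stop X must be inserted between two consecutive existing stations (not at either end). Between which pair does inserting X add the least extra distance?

between E and F

Added distance for inserting X between each consecutive pair:
A–B: 230.4 NM
B–C: 210.4 NM
C–D: 39.5 NM
D–E: 122.3 NM
E–F: 1.5 NM
Smallest added distance is 1.5 NM, inserting between E and F.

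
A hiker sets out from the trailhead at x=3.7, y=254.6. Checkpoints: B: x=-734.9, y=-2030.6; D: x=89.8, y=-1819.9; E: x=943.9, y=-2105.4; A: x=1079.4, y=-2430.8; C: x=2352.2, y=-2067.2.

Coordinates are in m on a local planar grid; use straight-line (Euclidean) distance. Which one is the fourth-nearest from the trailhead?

Distance to each, sorted:
D: 2076.3 m
B: 2401.6 m
E: 2540.4 m
A: 2892.8 m
C: 3302.5 m
The fourth-nearest is A at 2892.8 m.

A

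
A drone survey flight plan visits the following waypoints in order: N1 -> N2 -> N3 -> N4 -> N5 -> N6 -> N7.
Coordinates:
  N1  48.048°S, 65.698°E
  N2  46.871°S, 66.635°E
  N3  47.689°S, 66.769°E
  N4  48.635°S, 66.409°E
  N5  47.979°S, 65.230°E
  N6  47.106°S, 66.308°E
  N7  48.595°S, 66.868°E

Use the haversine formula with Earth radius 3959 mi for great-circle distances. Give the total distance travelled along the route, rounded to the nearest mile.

472 mi

Leg distances:
N1→N2: 92.4 mi  (cumulative 92.4 mi)
N2→N3: 56.9 mi  (cumulative 149.2 mi)
N3→N4: 67.4 mi  (cumulative 216.7 mi)
N4→N5: 70.6 mi  (cumulative 287.3 mi)
N5→N6: 78.5 mi  (cumulative 365.8 mi)
N6→N7: 106.1 mi  (cumulative 472.0 mi)
Total route length ≈ 472 mi.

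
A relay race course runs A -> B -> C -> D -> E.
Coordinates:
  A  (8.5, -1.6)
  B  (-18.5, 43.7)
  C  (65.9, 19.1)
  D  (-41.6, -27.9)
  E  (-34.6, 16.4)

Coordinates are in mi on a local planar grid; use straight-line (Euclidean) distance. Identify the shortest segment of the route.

Leg distances:
A→B: 52.7 mi
B→C: 87.9 mi
C→D: 117.3 mi
D→E: 44.8 mi
The shortest leg is D–E at 44.8 mi.

D–E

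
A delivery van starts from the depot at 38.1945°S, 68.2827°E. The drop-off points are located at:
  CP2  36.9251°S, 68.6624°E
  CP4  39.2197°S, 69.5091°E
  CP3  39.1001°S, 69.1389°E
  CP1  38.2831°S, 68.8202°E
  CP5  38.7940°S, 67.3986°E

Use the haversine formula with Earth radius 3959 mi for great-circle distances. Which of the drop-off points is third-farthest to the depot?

Distances from the depot (38.1945°S, 68.2827°E):
CP4: 96.9 mi
CP2: 90.1 mi
CP3: 77.8 mi
CP5: 63.3 mi
CP1: 29.8 mi
The third-farthest is CP3 at 77.8 mi.

CP3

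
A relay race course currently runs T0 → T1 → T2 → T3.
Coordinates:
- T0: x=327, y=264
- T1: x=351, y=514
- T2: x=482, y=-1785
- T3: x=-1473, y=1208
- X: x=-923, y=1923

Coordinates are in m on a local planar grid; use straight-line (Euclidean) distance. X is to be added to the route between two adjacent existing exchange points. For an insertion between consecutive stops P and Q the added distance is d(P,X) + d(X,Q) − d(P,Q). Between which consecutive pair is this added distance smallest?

between T2 and T3

Added distance for inserting X between each consecutive pair:
T0–T1: 3725.6 m
T1–T2: 3562.1 m
T2–T3: 1292.4 m
Smallest added distance is 1292.4 m, inserting between T2 and T3.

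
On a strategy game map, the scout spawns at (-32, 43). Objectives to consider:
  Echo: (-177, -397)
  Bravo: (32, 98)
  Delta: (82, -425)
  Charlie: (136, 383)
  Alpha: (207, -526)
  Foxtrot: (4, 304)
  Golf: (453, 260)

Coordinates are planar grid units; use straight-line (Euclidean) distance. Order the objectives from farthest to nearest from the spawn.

Alpha, Golf, Delta, Echo, Charlie, Foxtrot, Bravo

Computing each straight-line distance from (-32, 43):
Alpha (207, -526): 617.2
Golf (453, 260): 531.3
Delta (82, -425): 481.7
Echo (-177, -397): 463.3
Charlie (136, 383): 379.2
Foxtrot (4, 304): 263.5
Bravo (32, 98): 84.4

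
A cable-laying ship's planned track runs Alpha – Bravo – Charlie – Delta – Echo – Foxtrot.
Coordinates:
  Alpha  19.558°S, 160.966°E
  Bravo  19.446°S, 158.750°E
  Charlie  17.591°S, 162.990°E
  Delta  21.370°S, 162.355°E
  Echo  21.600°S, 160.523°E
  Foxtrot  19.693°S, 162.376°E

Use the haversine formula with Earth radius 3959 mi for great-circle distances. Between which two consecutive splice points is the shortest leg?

Leg distances:
Alpha→Bravo: 144.5 mi
Bravo→Charlie: 305.9 mi
Charlie→Delta: 264.4 mi
Delta→Echo: 118.9 mi
Echo→Foxtrot: 178.1 mi
The shortest leg is Delta–Echo at 118.9 mi.

Delta–Echo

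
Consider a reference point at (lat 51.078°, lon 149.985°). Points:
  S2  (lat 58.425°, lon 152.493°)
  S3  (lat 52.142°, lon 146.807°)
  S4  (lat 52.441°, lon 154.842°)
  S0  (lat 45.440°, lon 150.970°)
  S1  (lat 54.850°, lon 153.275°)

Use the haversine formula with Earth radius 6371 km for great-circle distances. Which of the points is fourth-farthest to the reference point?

S4

Distances from the reference point ((lat 51.078°, lon 149.985°)):
S2: 832.5 km
S0: 631.1 km
S1: 473.7 km
S4: 366.9 km
S3: 249.3 km
The fourth-farthest is S4 at 366.9 km.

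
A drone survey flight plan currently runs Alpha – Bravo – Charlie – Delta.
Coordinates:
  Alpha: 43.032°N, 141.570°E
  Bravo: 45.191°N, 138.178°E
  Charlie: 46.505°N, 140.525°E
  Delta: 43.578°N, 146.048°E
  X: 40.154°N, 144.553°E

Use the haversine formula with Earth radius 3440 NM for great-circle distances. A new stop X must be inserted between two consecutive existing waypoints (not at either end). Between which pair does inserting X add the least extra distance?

between Charlie and Delta

Added distance for inserting X between each consecutive pair:
Alpha–Bravo: 436.1 NM
Bravo–Charlie: 706.7 NM
Charlie–Delta: 343.2 NM
Smallest added distance is 343.2 NM, inserting between Charlie and Delta.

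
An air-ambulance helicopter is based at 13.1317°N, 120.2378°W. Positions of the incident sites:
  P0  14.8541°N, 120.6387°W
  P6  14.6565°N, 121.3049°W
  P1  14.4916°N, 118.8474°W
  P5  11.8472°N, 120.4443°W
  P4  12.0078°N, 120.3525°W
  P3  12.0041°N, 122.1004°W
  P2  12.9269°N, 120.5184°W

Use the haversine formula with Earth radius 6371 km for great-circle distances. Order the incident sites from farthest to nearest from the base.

P3, P1, P6, P0, P5, P4, P2

Computing each great-circle distance from 13.1317°N, 120.2378°W:
P3 12.0041°N, 122.1004°W: 237.9 km
P1 14.4916°N, 118.8474°W: 213.1 km
P6 14.6565°N, 121.3049°W: 205.0 km
P0 14.8541°N, 120.6387°W: 196.3 km
P5 11.8472°N, 120.4443°W: 144.6 km
P4 12.0078°N, 120.3525°W: 125.6 km
P2 12.9269°N, 120.5184°W: 38.0 km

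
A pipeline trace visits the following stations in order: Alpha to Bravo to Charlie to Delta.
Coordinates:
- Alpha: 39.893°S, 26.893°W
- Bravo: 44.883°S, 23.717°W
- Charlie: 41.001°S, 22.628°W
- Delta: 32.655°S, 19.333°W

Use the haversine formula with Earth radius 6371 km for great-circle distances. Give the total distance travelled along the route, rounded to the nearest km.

2027 km

Leg distances:
Alpha→Bravo: 613.0 km  (cumulative 613.0 km)
Bravo→Charlie: 440.7 km  (cumulative 1053.6 km)
Charlie→Delta: 973.1 km  (cumulative 2026.7 km)
Total route length ≈ 2027 km.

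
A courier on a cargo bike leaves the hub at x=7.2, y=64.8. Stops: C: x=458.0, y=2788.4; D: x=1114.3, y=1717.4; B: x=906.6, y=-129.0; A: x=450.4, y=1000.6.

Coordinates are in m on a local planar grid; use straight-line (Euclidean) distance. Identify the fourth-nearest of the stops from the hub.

C

Distances from the hub (x=7.2, y=64.8):
B: 920.0 m
A: 1035.4 m
D: 1989.2 m
C: 2760.7 m
The fourth-nearest is C at 2760.7 m.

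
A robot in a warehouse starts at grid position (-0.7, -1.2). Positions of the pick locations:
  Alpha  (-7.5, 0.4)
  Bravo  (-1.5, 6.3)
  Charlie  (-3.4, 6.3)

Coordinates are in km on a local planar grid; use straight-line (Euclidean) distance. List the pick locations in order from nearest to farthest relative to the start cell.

Alpha, Bravo, Charlie

Distances from the start cell:
Alpha (-7.5, 0.4): 7.0 km
Bravo (-1.5, 6.3): 7.5 km
Charlie (-3.4, 6.3): 8.0 km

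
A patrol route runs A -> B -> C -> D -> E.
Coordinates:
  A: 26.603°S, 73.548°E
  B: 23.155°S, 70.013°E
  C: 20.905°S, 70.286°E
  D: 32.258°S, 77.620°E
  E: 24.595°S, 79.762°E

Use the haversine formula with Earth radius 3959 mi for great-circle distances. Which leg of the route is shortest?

Leg distances:
A→B: 325.3 mi
B→C: 156.4 mi
C→D: 905.3 mi
D→E: 545.2 mi
The shortest leg is B–C at 156.4 mi.

B–C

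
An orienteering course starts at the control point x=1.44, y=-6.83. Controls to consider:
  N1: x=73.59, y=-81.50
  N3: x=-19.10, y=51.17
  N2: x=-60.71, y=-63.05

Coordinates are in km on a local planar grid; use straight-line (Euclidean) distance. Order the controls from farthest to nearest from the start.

Distances from the start:
N1 x=73.59, y=-81.50: 103.8 km
N2 x=-60.71, y=-63.05: 83.8 km
N3 x=-19.10, y=51.17: 61.5 km

N1, N2, N3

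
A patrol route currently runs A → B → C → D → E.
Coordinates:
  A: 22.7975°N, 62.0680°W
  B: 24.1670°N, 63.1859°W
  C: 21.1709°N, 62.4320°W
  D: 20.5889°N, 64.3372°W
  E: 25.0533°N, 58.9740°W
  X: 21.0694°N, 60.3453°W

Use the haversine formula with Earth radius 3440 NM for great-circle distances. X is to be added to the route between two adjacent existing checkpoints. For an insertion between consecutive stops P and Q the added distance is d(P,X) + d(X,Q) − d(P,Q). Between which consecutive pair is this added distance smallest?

Added distance for inserting X between each consecutive pair:
A–B: 282.2 NM
B–C: 176.0 NM
C–D: 230.4 NM
D–E: 76.9 NM
Smallest added distance is 76.9 NM, inserting between D and E.

between D and E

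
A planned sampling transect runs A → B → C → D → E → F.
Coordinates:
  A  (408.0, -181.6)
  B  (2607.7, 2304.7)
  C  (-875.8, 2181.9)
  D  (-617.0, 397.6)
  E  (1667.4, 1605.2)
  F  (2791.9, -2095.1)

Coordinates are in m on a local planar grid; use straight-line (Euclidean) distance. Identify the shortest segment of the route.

C–D

Leg distances:
A→B: 3319.7 m
B→C: 3485.7 m
C→D: 1803.0 m
D→E: 2583.9 m
E→F: 3867.4 m
The shortest leg is C–D at 1803.0 m.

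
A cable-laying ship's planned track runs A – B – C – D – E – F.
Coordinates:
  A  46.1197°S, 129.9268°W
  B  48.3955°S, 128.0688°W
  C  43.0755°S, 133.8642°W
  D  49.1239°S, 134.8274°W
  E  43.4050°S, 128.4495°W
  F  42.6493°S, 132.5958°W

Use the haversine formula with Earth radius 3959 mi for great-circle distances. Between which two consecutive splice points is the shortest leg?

Leg distances:
A→B: 179.8 mi
B→C: 461.5 mi
C→D: 420.5 mi
D→E: 498.6 mi
E→F: 215.8 mi
The shortest leg is A–B at 179.8 mi.

A–B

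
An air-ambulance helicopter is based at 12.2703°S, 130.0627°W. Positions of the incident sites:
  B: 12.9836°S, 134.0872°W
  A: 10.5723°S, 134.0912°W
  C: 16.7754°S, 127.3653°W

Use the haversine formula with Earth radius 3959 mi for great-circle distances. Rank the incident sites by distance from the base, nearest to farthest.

B, A, C

Computing each great-circle distance from 12.2703°S, 130.0627°W:
B 12.9836°S, 134.0872°W: 275.8 mi
A 10.5723°S, 134.0912°W: 297.0 mi
C 16.7754°S, 127.3653°W: 359.8 mi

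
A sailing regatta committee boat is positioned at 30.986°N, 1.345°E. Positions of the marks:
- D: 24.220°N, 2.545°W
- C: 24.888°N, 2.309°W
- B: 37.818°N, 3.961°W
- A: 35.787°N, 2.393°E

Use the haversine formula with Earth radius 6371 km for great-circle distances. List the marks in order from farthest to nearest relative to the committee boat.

Distance from the committee boat at 30.986°N, 1.345°E to each:
B 37.818°N, 3.961°W: 901.9 km
D 24.220°N, 2.545°W: 844.2 km
C 24.888°N, 2.309°W: 767.1 km
A 35.787°N, 2.393°E: 542.6 km

B, D, C, A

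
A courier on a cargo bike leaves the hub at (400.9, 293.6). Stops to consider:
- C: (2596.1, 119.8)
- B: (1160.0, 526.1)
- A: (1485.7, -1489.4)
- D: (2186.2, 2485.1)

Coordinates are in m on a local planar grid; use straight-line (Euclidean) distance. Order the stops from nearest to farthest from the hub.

B, A, C, D

Distance from the hub at (400.9, 293.6) to each:
B (1160.0, 526.1): 793.9 m
A (1485.7, -1489.4): 2087.1 m
C (2596.1, 119.8): 2202.1 m
D (2186.2, 2485.1): 2826.7 m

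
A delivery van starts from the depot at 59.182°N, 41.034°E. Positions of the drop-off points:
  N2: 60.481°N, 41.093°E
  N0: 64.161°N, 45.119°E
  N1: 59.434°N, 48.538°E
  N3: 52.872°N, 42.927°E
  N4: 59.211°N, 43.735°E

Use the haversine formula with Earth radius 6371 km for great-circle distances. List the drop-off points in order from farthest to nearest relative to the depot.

Distances from the depot:
N3 52.872°N, 42.927°E: 711.4 km
N0 64.161°N, 45.119°E: 593.8 km
N1 59.434°N, 48.538°E: 426.6 km
N4 59.211°N, 43.735°E: 153.8 km
N2 60.481°N, 41.093°E: 144.5 km

N3, N0, N1, N4, N2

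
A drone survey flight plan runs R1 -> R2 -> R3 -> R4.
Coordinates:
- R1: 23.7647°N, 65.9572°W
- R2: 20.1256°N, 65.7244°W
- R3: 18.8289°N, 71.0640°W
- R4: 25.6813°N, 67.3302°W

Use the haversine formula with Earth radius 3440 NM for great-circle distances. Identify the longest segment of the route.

Leg distances:
R1→R2: 218.9 NM
R2→R3: 312.1 NM
R3→R4: 460.7 NM
The longest leg is R3–R4 at 460.7 NM.

R3–R4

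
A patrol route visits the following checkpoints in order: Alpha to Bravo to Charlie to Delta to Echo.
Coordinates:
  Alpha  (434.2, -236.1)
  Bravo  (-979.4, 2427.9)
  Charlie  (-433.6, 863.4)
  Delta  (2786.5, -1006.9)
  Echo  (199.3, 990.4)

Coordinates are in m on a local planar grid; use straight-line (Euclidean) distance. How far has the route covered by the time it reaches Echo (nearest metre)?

Leg distances:
Alpha→Bravo: 3015.8 m  (cumulative 3015.8 m)
Bravo→Charlie: 1657.0 m  (cumulative 4672.8 m)
Charlie→Delta: 3723.9 m  (cumulative 8396.6 m)
Delta→Echo: 3268.5 m  (cumulative 11665.1 m)
Cumulative distance at Echo ≈ 11665 m.

11665 m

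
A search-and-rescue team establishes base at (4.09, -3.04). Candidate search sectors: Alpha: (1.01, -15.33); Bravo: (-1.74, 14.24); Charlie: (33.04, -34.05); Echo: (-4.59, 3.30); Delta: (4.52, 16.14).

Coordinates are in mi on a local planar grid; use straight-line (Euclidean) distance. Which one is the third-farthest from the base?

Bravo

Distances from the base ((4.09, -3.04)):
Charlie: 42.4 mi
Delta: 19.2 mi
Bravo: 18.2 mi
Alpha: 12.7 mi
Echo: 10.7 mi
The third-farthest is Bravo at 18.2 mi.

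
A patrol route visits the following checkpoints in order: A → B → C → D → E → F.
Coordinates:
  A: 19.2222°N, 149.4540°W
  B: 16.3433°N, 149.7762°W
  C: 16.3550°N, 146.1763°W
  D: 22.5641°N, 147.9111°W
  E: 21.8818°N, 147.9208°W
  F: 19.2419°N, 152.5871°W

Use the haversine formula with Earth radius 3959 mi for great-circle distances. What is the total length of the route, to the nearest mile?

1282 mi

Leg distances:
A→B: 200.1 mi  (cumulative 200.1 mi)
B→C: 238.7 mi  (cumulative 438.7 mi)
C→D: 443.7 mi  (cumulative 882.4 mi)
D→E: 47.1 mi  (cumulative 929.5 mi)
E→F: 352.7 mi  (cumulative 1282.2 mi)
Total route length ≈ 1282 mi.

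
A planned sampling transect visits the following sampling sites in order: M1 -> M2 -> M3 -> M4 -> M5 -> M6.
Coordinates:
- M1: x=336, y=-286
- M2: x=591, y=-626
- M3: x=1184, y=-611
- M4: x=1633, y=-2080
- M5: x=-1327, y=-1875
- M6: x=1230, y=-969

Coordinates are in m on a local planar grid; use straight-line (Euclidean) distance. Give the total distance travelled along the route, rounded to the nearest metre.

Leg distances:
M1→M2: 425.0 m  (cumulative 425.0 m)
M2→M3: 593.2 m  (cumulative 1018.2 m)
M3→M4: 1536.1 m  (cumulative 2554.3 m)
M4→M5: 2967.1 m  (cumulative 5521.4 m)
M5→M6: 2712.8 m  (cumulative 8234.1 m)
Total route length ≈ 8234 m.

8234 m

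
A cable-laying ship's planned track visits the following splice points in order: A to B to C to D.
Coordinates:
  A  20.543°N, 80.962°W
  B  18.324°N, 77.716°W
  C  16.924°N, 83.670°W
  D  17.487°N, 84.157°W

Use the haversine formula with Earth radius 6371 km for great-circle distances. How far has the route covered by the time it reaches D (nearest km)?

1151 km

Leg distances:
A→B: 420.4 km  (cumulative 420.4 km)
B→C: 649.9 km  (cumulative 1070.2 km)
C→D: 81.2 km  (cumulative 1151.4 km)
Cumulative distance at D ≈ 1151 km.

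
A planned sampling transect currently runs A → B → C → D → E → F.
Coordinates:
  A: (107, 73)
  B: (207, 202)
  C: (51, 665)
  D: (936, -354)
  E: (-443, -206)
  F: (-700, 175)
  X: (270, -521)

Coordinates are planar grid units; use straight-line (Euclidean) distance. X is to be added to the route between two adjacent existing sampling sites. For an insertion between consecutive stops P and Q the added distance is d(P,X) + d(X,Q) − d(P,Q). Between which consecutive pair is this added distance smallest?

Added distance for inserting X between each consecutive pair:
A–B: 1178.5
B–C: 1443.2
C–D: 543.0
D–E: 79.2
E–F: 1513.8
Smallest added distance is 79.2, inserting between D and E.

between D and E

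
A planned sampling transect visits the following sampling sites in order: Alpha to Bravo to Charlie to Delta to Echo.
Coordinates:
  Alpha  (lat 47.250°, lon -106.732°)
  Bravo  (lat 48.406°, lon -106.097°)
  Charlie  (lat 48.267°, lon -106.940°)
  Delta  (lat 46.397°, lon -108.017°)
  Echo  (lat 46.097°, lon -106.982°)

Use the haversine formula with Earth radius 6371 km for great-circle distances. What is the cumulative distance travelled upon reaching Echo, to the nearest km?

511 km

Leg distances:
Alpha→Bravo: 137.0 km  (cumulative 137.0 km)
Bravo→Charlie: 64.2 km  (cumulative 201.2 km)
Charlie→Delta: 223.2 km  (cumulative 424.4 km)
Delta→Echo: 86.3 km  (cumulative 510.7 km)
Cumulative distance at Echo ≈ 511 km.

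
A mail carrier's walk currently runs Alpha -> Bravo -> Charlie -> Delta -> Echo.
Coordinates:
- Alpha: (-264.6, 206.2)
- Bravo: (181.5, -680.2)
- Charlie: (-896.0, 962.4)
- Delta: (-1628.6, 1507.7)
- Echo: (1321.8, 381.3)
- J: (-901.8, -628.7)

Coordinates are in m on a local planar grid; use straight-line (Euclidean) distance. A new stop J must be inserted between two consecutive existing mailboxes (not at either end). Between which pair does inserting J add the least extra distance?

between Bravo and Charlie

Added distance for inserting J between each consecutive pair:
Alpha–Bravo: 1142.5 m
Bravo–Charlie: 711.2 m
Charlie–Delta: 2934.5 m
Delta–Echo: 1540.8 m
Smallest added distance is 711.2 m, inserting between Bravo and Charlie.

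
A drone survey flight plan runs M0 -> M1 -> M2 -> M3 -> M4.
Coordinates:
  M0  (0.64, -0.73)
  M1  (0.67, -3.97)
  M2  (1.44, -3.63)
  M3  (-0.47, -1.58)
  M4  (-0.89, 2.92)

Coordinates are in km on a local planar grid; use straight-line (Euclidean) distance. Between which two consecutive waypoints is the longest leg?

Leg distances:
M0→M1: 3.2 km
M1→M2: 0.8 km
M2→M3: 2.8 km
M3→M4: 4.5 km
The longest leg is M3–M4 at 4.5 km.

M3–M4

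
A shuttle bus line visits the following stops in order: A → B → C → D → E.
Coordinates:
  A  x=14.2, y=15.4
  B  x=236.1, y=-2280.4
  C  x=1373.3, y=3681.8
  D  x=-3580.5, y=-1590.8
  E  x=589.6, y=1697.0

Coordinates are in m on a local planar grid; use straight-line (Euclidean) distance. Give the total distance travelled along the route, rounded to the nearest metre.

Leg distances:
A→B: 2306.5 m  (cumulative 2306.5 m)
B→C: 6069.7 m  (cumulative 8376.2 m)
C→D: 7234.7 m  (cumulative 15610.9 m)
D→E: 5310.3 m  (cumulative 20921.2 m)
Total route length ≈ 20921 m.

20921 m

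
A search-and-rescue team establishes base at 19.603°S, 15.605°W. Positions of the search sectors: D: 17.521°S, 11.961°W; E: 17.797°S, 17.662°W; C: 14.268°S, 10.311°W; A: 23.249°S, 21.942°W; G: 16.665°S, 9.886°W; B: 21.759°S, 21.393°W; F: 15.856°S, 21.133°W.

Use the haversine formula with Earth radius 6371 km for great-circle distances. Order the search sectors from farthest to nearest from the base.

Distance from the base at 19.603°S, 15.605°W to each:
C 14.268°S, 10.311°W: 817.8 km
A 23.249°S, 21.942°W: 770.9 km
F 15.856°S, 21.133°W: 718.5 km
G 16.665°S, 9.886°W: 686.9 km
B 21.759°S, 21.393°W: 648.0 km
D 17.521°S, 11.961°W: 448.5 km
E 17.797°S, 17.662°W: 295.4 km

C, A, F, G, B, D, E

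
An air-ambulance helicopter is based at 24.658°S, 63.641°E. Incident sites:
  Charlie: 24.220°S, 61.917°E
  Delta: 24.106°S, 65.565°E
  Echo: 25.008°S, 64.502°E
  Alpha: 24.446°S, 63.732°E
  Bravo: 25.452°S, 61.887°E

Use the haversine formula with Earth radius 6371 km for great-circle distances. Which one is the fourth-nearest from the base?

Distances from the base (24.658°S, 63.641°E):
Alpha: 25.3 km
Echo: 95.2 km
Charlie: 181.2 km
Bravo: 197.5 km
Delta: 204.3 km
The fourth-nearest is Bravo at 197.5 km.

Bravo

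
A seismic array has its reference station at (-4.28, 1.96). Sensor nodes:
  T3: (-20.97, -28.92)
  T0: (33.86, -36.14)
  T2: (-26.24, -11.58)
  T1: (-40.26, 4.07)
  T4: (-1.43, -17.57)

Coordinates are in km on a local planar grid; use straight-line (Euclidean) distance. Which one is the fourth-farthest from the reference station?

T2

Distances from the reference station ((-4.28, 1.96)):
T0: 53.9 km
T1: 36.0 km
T3: 35.1 km
T2: 25.8 km
T4: 19.7 km
The fourth-farthest is T2 at 25.8 km.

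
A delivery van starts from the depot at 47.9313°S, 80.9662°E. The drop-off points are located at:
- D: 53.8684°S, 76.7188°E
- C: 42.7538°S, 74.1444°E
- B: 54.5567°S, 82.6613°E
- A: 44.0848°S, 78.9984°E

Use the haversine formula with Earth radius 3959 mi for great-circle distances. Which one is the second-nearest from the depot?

D

Distances from the depot (47.9313°S, 80.9662°E):
A: 282.0 mi
D: 449.9 mi
B: 463.6 mi
C: 487.2 mi
The second-nearest is D at 449.9 mi.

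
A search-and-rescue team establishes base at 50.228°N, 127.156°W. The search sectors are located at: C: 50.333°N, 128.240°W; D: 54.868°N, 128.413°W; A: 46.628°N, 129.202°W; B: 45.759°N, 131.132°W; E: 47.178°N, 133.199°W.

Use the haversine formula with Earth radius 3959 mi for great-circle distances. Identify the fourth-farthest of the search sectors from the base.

A

Distances from the base (50.228°N, 127.156°W):
B: 359.3 mi
E: 346.7 mi
D: 324.9 mi
A: 265.8 mi
C: 48.4 mi
The fourth-farthest is A at 265.8 mi.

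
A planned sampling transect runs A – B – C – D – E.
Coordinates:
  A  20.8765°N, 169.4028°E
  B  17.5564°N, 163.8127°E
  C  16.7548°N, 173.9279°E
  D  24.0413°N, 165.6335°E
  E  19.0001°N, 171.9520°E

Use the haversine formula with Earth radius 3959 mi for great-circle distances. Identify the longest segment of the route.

Leg distances:
A→B: 430.8 mi
B→C: 670.0 mi
C→D: 735.8 mi
D→E: 534.9 mi
The longest leg is C–D at 735.8 mi.

C–D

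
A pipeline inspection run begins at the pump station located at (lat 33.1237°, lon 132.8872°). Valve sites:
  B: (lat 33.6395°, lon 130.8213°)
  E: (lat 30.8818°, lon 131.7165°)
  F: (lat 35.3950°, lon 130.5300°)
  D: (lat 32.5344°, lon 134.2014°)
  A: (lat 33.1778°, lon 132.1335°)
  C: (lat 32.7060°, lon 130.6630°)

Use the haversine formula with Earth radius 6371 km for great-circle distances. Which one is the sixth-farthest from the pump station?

Distance to each, sorted:
F: 332.7 km
E: 272.6 km
C: 212.7 km
B: 200.2 km
D: 139.2 km
A: 70.4 km
The sixth-farthest is A at 70.4 km.

A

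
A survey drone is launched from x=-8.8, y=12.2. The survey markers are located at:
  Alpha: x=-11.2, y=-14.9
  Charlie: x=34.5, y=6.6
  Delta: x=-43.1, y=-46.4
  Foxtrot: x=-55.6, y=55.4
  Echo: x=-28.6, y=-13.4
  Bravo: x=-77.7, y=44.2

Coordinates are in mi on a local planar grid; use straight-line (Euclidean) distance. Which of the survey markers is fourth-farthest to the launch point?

Distances from the launch point (x=-8.8, y=12.2):
Bravo: 76.0 mi
Delta: 67.9 mi
Foxtrot: 63.7 mi
Charlie: 43.7 mi
Echo: 32.4 mi
Alpha: 27.2 mi
The fourth-farthest is Charlie at 43.7 mi.

Charlie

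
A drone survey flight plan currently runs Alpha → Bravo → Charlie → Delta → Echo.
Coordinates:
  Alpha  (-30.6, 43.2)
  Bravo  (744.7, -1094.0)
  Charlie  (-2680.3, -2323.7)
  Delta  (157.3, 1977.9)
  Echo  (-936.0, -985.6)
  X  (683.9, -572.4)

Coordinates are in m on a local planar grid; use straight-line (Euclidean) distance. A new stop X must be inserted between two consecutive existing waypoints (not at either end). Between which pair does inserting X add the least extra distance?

between Alpha and Bravo

Added distance for inserting X between each consecutive pair:
Alpha–Bravo: 91.9 m
Bravo–Charlie: 678.8 m
Charlie–Delta: 1243.6 m
Delta–Echo: 1117.1 m
Smallest added distance is 91.9 m, inserting between Alpha and Bravo.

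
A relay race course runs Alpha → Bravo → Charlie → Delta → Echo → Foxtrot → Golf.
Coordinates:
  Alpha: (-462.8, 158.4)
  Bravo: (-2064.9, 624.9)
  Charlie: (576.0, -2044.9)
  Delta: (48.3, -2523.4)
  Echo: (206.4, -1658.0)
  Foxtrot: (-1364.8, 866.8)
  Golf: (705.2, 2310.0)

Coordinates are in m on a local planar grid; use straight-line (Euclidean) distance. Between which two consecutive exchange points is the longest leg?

Leg distances:
Alpha→Bravo: 1668.6 m
Bravo→Charlie: 3755.3 m
Charlie→Delta: 712.3 m
Delta→Echo: 879.7 m
Echo→Foxtrot: 2973.8 m
Foxtrot→Golf: 2523.4 m
The longest leg is Bravo–Charlie at 3755.3 m.

Bravo–Charlie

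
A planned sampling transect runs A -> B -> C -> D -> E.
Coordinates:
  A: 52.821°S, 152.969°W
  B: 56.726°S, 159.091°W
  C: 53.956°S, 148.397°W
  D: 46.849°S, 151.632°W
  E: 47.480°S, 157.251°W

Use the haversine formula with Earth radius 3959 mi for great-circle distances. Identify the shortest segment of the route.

D–E

Leg distances:
A→B: 363.5 mi
B→C: 461.1 mi
C→D: 511.2 mi
D→E: 267.5 mi
The shortest leg is D–E at 267.5 mi.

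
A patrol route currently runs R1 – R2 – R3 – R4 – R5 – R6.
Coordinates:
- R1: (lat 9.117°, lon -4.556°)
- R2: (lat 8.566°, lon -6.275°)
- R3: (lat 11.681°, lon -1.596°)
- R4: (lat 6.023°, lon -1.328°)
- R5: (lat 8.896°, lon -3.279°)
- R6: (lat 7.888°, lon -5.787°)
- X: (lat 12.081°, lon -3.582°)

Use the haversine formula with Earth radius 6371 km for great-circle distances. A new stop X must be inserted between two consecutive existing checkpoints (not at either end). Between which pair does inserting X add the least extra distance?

Added distance for inserting X between each consecutive pair:
R1–R2: 637.2 km
R2–R3: 91.8 km
R3–R4: 308.4 km
R4–R5: 688.2 km
R5–R6: 582.9 km
Smallest added distance is 91.8 km, inserting between R2 and R3.

between R2 and R3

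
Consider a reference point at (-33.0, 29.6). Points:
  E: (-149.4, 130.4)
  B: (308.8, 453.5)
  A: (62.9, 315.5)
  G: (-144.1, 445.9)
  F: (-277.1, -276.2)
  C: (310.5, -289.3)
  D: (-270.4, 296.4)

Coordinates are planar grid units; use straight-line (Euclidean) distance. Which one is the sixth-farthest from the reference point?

A

Distances from the reference point ((-33.0, 29.6)):
B: 544.5
C: 468.7
G: 430.9
F: 391.3
D: 357.1
A: 301.6
E: 154.0
The sixth-farthest is A at 301.6.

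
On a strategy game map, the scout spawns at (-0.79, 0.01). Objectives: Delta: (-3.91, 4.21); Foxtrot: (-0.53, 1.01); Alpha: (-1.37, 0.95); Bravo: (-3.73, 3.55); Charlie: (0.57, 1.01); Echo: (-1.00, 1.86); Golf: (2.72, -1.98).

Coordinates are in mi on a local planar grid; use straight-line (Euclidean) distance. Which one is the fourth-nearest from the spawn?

Echo

Distance to each, sorted:
Foxtrot: 1.0 mi
Alpha: 1.1 mi
Charlie: 1.7 mi
Echo: 1.9 mi
Golf: 4.0 mi
Bravo: 4.6 mi
Delta: 5.2 mi
The fourth-nearest is Echo at 1.9 mi.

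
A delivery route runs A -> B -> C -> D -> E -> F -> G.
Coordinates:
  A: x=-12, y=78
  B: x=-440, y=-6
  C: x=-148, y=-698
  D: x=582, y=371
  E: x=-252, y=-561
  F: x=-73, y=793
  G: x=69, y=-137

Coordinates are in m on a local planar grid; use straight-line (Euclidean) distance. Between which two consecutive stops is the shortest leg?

Leg distances:
A→B: 436.2 m
B→C: 751.1 m
C→D: 1294.5 m
D→E: 1250.7 m
E→F: 1365.8 m
F→G: 940.8 m
The shortest leg is A–B at 436.2 m.

A–B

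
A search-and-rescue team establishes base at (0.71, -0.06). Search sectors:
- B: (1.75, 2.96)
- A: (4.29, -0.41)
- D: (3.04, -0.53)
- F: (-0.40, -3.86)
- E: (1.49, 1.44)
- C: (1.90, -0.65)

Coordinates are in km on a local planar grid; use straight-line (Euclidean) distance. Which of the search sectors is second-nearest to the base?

E

Distance to each, sorted:
C: 1.3 km
E: 1.7 km
D: 2.4 km
B: 3.2 km
A: 3.6 km
F: 4.0 km
The second-nearest is E at 1.7 km.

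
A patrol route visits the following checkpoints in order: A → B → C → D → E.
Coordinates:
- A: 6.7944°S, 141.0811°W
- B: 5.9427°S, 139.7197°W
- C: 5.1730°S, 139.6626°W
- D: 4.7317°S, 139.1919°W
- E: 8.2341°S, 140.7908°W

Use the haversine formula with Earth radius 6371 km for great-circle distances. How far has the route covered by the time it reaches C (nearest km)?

Leg distances:
A→B: 177.8 km  (cumulative 177.8 km)
B→C: 85.8 km  (cumulative 263.6 km)
Cumulative distance at C ≈ 264 km.

264 km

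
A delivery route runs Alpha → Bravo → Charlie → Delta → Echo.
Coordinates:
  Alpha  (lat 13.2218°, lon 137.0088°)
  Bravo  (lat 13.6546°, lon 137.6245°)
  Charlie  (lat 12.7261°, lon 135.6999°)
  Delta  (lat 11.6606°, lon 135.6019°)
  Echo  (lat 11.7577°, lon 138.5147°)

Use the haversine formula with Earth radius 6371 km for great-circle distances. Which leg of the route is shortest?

Alpha–Bravo

Leg distances:
Alpha→Bravo: 82.2 km
Bravo→Charlie: 232.5 km
Charlie→Delta: 119.0 km
Delta→Echo: 317.3 km
The shortest leg is Alpha–Bravo at 82.2 km.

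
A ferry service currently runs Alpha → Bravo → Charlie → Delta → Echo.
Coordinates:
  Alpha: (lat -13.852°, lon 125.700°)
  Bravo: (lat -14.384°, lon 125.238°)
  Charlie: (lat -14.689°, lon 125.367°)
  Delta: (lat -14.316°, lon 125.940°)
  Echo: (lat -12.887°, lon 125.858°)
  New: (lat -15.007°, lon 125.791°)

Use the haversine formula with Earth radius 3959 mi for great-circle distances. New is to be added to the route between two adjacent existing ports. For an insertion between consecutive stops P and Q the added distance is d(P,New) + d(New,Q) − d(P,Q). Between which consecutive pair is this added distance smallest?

Added distance for inserting New between each consecutive pair:
Alpha–Bravo: 88.7 mi
Bravo–Charlie: 69.8 mi
Charlie–Delta: 38.4 mi
Delta–Echo: 96.4 mi
Smallest added distance is 38.4 mi, inserting between Charlie and Delta.

between Charlie and Delta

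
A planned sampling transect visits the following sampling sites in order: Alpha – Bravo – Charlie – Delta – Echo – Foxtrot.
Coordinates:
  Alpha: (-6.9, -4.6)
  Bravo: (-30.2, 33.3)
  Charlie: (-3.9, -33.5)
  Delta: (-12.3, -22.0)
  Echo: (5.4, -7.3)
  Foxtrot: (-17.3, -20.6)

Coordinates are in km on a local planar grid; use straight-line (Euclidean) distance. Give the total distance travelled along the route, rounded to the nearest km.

Leg distances:
Alpha→Bravo: 44.5 km  (cumulative 44.5 km)
Bravo→Charlie: 71.8 km  (cumulative 116.3 km)
Charlie→Delta: 14.2 km  (cumulative 130.5 km)
Delta→Echo: 23.0 km  (cumulative 153.5 km)
Echo→Foxtrot: 26.3 km  (cumulative 179.8 km)
Total route length ≈ 180 km.

180 km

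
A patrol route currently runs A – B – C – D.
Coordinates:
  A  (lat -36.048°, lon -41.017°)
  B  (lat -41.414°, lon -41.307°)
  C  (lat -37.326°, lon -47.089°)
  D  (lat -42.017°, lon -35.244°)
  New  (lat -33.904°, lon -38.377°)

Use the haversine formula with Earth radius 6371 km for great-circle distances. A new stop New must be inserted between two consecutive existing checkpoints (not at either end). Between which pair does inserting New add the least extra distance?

Added distance for inserting New between each consecutive pair:
A–B: 615.3 km
B–C: 1074.7 km
C–D: 678.3 km
Smallest added distance is 615.3 km, inserting between A and B.

between A and B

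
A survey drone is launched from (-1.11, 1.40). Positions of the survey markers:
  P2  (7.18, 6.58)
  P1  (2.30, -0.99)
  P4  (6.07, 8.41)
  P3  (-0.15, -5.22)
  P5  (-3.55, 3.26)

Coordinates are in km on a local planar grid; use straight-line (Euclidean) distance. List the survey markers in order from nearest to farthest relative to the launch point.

Distance from the launch point at (-1.11, 1.40) to each:
P5 (-3.55, 3.26): 3.1 km
P1 (2.30, -0.99): 4.2 km
P3 (-0.15, -5.22): 6.7 km
P2 (7.18, 6.58): 9.8 km
P4 (6.07, 8.41): 10.0 km

P5, P1, P3, P2, P4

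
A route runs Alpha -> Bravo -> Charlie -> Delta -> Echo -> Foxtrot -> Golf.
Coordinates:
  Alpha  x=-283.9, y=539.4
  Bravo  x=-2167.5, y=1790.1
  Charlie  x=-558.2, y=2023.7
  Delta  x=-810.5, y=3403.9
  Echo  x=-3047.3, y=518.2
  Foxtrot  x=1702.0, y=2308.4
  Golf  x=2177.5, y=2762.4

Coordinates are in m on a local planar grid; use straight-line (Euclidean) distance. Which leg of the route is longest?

Leg distances:
Alpha→Bravo: 2261.0 m
Bravo→Charlie: 1626.2 m
Charlie→Delta: 1403.1 m
Delta→Echo: 3651.1 m
Echo→Foxtrot: 5075.5 m
Foxtrot→Golf: 657.4 m
The longest leg is Echo–Foxtrot at 5075.5 m.

Echo–Foxtrot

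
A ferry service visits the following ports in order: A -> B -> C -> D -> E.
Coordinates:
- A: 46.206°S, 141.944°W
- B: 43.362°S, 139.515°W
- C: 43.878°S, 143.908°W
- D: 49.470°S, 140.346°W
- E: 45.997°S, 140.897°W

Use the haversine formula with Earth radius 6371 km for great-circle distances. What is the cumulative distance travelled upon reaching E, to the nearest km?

1795 km

Leg distances:
A→B: 369.8 km  (cumulative 369.8 km)
B→C: 358.2 km  (cumulative 728.0 km)
C→D: 678.4 km  (cumulative 1406.4 km)
D→E: 388.4 km  (cumulative 1794.7 km)
Cumulative distance at E ≈ 1795 km.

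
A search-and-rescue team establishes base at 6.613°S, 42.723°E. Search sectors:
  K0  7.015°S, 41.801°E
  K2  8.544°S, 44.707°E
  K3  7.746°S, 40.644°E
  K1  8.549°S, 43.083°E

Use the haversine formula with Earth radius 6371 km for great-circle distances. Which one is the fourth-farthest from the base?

K0

Distances from the base (6.613°S, 42.723°E):
K2: 306.5 km
K3: 261.7 km
K1: 218.9 km
K0: 111.2 km
The fourth-farthest is K0 at 111.2 km.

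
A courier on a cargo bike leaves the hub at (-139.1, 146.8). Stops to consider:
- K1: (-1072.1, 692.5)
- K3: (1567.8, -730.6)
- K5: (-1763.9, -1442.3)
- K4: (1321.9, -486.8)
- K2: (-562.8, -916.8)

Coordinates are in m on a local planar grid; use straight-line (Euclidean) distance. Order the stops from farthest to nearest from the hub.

K5, K3, K4, K2, K1

Computing each straight-line distance from (-139.1, 146.8):
K5 (-1763.9, -1442.3): 2272.7 m
K3 (1567.8, -730.6): 1919.2 m
K4 (1321.9, -486.8): 1592.5 m
K2 (-562.8, -916.8): 1144.9 m
K1 (-1072.1, 692.5): 1080.9 m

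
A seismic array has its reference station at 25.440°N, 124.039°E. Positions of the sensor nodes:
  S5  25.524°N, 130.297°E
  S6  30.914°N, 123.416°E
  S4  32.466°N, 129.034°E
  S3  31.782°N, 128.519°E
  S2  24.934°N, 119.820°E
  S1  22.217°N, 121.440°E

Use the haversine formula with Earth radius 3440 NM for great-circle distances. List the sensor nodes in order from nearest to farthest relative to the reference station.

S2, S1, S6, S5, S3, S4

Computing each great-circle distance from 25.440°N, 124.039°E:
S2 24.934°N, 119.820°E: 231.2 NM
S1 22.217°N, 121.440°E: 240.4 NM
S6 30.914°N, 123.416°E: 330.3 NM
S5 25.524°N, 130.297°E: 339.2 NM
S3 31.782°N, 128.519°E: 447.9 NM
S4 32.466°N, 129.034°E: 496.6 NM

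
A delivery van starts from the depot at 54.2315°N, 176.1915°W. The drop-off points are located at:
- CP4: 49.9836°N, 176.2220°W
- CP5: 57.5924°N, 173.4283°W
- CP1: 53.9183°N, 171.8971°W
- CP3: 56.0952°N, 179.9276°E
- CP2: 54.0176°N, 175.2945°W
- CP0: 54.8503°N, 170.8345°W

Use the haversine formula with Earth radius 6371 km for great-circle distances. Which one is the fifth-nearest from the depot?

CP5

Distances from the depot (54.2315°N, 176.1915°W):
CP2: 63.1 km
CP1: 282.3 km
CP3: 322.0 km
CP0: 352.3 km
CP5: 411.4 km
CP4: 472.3 km
The fifth-nearest is CP5 at 411.4 km.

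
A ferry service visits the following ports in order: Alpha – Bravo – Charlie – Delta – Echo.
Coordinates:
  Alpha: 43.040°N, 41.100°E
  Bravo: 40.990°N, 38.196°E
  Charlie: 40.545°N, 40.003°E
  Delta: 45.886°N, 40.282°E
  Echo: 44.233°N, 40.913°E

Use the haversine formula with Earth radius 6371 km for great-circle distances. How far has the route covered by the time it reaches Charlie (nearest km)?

491 km

Leg distances:
Alpha→Bravo: 330.9 km  (cumulative 330.9 km)
Bravo→Charlie: 160.0 km  (cumulative 490.9 km)
Cumulative distance at Charlie ≈ 491 km.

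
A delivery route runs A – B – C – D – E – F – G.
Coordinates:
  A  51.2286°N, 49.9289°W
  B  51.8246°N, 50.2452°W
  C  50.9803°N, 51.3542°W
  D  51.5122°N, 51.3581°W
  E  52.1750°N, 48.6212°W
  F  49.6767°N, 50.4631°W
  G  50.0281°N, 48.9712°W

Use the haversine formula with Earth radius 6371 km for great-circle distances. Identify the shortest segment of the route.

C–D

Leg distances:
A→B: 69.8 km
B→C: 121.4 km
C→D: 59.1 km
D→E: 201.9 km
E→F: 306.3 km
F→G: 113.9 km
The shortest leg is C–D at 59.1 km.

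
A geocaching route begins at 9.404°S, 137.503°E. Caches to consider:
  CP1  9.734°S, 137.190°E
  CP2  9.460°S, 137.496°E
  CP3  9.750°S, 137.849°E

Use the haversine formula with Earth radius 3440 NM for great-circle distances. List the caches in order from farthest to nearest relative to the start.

Computing each great-circle distance from 9.404°S, 137.503°E:
CP3 9.750°S, 137.849°E: 29.2 NM
CP1 9.734°S, 137.190°E: 27.1 NM
CP2 9.460°S, 137.496°E: 3.4 NM

CP3, CP1, CP2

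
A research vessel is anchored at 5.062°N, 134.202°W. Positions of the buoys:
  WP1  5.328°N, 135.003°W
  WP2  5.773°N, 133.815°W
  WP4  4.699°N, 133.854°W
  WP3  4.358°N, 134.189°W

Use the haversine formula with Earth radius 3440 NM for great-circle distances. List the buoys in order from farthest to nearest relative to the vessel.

WP1, WP2, WP3, WP4

Distance from the vessel at 5.062°N, 134.202°W to each:
WP1 5.328°N, 135.003°W: 50.5 NM
WP2 5.773°N, 133.815°W: 48.6 NM
WP3 4.358°N, 134.189°W: 42.3 NM
WP4 4.699°N, 133.854°W: 30.1 NM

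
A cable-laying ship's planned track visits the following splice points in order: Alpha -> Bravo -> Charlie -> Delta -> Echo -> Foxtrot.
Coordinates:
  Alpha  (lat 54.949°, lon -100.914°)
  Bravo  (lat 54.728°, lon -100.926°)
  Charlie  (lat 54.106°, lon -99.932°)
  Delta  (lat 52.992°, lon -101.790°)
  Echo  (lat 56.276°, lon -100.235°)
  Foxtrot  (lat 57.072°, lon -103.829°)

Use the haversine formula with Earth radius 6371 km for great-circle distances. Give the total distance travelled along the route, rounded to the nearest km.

909 km

Leg distances:
Alpha→Bravo: 24.6 km  (cumulative 24.6 km)
Bravo→Charlie: 94.4 km  (cumulative 119.0 km)
Charlie→Delta: 174.4 km  (cumulative 293.4 km)
Delta→Echo: 378.6 km  (cumulative 672.0 km)
Echo→Foxtrot: 236.7 km  (cumulative 908.7 km)
Total route length ≈ 909 km.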